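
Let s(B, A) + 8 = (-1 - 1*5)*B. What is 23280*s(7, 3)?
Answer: -1164000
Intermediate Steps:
s(B, A) = -8 - 6*B (s(B, A) = -8 + (-1 - 1*5)*B = -8 + (-1 - 5)*B = -8 - 6*B)
23280*s(7, 3) = 23280*(-8 - 6*7) = 23280*(-8 - 42) = 23280*(-50) = -1164000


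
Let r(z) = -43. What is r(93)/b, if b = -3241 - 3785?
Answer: 43/7026 ≈ 0.0061201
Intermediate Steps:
b = -7026
r(93)/b = -43/(-7026) = -43*(-1/7026) = 43/7026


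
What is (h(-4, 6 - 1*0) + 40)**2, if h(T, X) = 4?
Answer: 1936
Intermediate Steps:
(h(-4, 6 - 1*0) + 40)**2 = (4 + 40)**2 = 44**2 = 1936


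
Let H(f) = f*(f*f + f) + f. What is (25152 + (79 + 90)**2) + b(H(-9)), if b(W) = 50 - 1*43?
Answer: 53720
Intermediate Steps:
H(f) = f + f*(f + f**2) (H(f) = f*(f**2 + f) + f = f*(f + f**2) + f = f + f*(f + f**2))
b(W) = 7 (b(W) = 50 - 43 = 7)
(25152 + (79 + 90)**2) + b(H(-9)) = (25152 + (79 + 90)**2) + 7 = (25152 + 169**2) + 7 = (25152 + 28561) + 7 = 53713 + 7 = 53720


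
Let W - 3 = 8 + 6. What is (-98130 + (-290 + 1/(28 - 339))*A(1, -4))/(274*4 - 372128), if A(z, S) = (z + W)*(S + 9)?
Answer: 9658905/28847738 ≈ 0.33482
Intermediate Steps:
W = 17 (W = 3 + (8 + 6) = 3 + 14 = 17)
A(z, S) = (9 + S)*(17 + z) (A(z, S) = (z + 17)*(S + 9) = (17 + z)*(9 + S) = (9 + S)*(17 + z))
(-98130 + (-290 + 1/(28 - 339))*A(1, -4))/(274*4 - 372128) = (-98130 + (-290 + 1/(28 - 339))*(153 + 9*1 + 17*(-4) - 4*1))/(274*4 - 372128) = (-98130 + (-290 + 1/(-311))*(153 + 9 - 68 - 4))/(1096 - 372128) = (-98130 + (-290 - 1/311)*90)/(-371032) = (-98130 - 90191/311*90)*(-1/371032) = (-98130 - 8117190/311)*(-1/371032) = -38635620/311*(-1/371032) = 9658905/28847738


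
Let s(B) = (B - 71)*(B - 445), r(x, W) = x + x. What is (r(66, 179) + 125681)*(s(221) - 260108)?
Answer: -36952284604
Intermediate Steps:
r(x, W) = 2*x
s(B) = (-445 + B)*(-71 + B) (s(B) = (-71 + B)*(-445 + B) = (-445 + B)*(-71 + B))
(r(66, 179) + 125681)*(s(221) - 260108) = (2*66 + 125681)*((31595 + 221² - 516*221) - 260108) = (132 + 125681)*((31595 + 48841 - 114036) - 260108) = 125813*(-33600 - 260108) = 125813*(-293708) = -36952284604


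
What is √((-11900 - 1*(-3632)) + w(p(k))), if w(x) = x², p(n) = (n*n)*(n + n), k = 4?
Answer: 2*√2029 ≈ 90.089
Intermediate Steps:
p(n) = 2*n³ (p(n) = n²*(2*n) = 2*n³)
√((-11900 - 1*(-3632)) + w(p(k))) = √((-11900 - 1*(-3632)) + (2*4³)²) = √((-11900 + 3632) + (2*64)²) = √(-8268 + 128²) = √(-8268 + 16384) = √8116 = 2*√2029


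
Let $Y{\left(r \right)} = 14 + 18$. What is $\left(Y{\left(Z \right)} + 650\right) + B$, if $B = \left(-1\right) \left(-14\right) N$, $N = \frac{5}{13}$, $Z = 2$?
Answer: $\frac{8936}{13} \approx 687.38$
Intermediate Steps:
$N = \frac{5}{13}$ ($N = 5 \cdot \frac{1}{13} = \frac{5}{13} \approx 0.38462$)
$Y{\left(r \right)} = 32$
$B = \frac{70}{13}$ ($B = \left(-1\right) \left(-14\right) \frac{5}{13} = 14 \cdot \frac{5}{13} = \frac{70}{13} \approx 5.3846$)
$\left(Y{\left(Z \right)} + 650\right) + B = \left(32 + 650\right) + \frac{70}{13} = 682 + \frac{70}{13} = \frac{8936}{13}$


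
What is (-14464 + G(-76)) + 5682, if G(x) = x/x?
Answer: -8781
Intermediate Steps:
G(x) = 1
(-14464 + G(-76)) + 5682 = (-14464 + 1) + 5682 = -14463 + 5682 = -8781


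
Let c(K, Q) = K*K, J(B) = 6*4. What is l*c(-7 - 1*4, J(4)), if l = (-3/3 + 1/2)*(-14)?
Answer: 847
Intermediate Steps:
J(B) = 24
l = 7 (l = (-3*⅓ + 1*(½))*(-14) = (-1 + ½)*(-14) = -½*(-14) = 7)
c(K, Q) = K²
l*c(-7 - 1*4, J(4)) = 7*(-7 - 1*4)² = 7*(-7 - 4)² = 7*(-11)² = 7*121 = 847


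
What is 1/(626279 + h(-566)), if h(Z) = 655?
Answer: 1/626934 ≈ 1.5951e-6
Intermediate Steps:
1/(626279 + h(-566)) = 1/(626279 + 655) = 1/626934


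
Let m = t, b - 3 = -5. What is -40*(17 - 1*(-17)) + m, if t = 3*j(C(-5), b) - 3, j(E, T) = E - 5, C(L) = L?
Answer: -1393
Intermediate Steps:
b = -2 (b = 3 - 5 = -2)
j(E, T) = -5 + E
t = -33 (t = 3*(-5 - 5) - 3 = 3*(-10) - 3 = -30 - 3 = -33)
m = -33
-40*(17 - 1*(-17)) + m = -40*(17 - 1*(-17)) - 33 = -40*(17 + 17) - 33 = -40*34 - 33 = -1360 - 33 = -1393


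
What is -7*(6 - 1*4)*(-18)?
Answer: 252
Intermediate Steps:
-7*(6 - 1*4)*(-18) = -7*(6 - 4)*(-18) = -7*2*(-18) = -14*(-18) = 252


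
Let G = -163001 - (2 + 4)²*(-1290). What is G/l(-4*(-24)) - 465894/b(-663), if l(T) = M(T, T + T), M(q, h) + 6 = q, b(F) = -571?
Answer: -24625871/51390 ≈ -479.20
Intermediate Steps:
M(q, h) = -6 + q
G = -116561 (G = -163001 - 6²*(-1290) = -163001 - 36*(-1290) = -163001 - 1*(-46440) = -163001 + 46440 = -116561)
l(T) = -6 + T
G/l(-4*(-24)) - 465894/b(-663) = -116561/(-6 - 4*(-24)) - 465894/(-571) = -116561/(-6 + 96) - 465894*(-1/571) = -116561/90 + 465894/571 = -24625871/51390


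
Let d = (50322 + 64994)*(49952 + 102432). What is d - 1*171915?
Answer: 17572141429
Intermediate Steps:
d = 17572313344 (d = 115316*152384 = 17572313344)
d - 1*171915 = 17572313344 - 1*171915 = 17572313344 - 171915 = 17572141429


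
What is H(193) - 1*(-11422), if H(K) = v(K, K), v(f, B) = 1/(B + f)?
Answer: 4408893/386 ≈ 11422.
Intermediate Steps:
H(K) = 1/(2*K) (H(K) = 1/(K + K) = 1/(2*K))
H(193) - 1*(-11422) = (½)/193 - 1*(-11422) = (½)*(1/193) + 11422 = 1/386 + 11422 = 4408893/386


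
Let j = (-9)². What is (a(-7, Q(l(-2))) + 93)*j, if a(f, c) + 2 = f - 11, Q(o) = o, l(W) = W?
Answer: 5913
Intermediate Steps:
a(f, c) = -13 + f (a(f, c) = -2 + (f - 11) = -2 + (-11 + f) = -13 + f)
j = 81
(a(-7, Q(l(-2))) + 93)*j = ((-13 - 7) + 93)*81 = (-20 + 93)*81 = 73*81 = 5913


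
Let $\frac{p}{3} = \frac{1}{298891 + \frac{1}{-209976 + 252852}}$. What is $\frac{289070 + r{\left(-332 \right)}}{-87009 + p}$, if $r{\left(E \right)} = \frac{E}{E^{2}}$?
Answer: $- \frac{409965156737293521}{123397995952956100} \approx -3.3223$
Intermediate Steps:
$r{\left(E \right)} = \frac{1}{E}$ ($r{\left(E \right)} = \frac{E}{E^{2}} = \frac{1}{E}$)
$p = \frac{128628}{12815250517}$ ($p = \frac{3}{298891 + \frac{1}{-209976 + 252852}} = \frac{3}{298891 + \frac{1}{42876}} = \frac{3}{\frac{12815250517}{42876}} = 3 \cdot \frac{42876}{12815250517} = \frac{128628}{12815250517} \approx 1.0037 \cdot 10^{-5}$)
$\frac{289070 + r{\left(-332 \right)}}{-87009 + p} = \frac{289070 + \frac{1}{-332}}{-87009 + \frac{128628}{12815250517}} = \frac{289070 - \frac{1}{332}}{- \frac{1115042132105025}{12815250517}} = \frac{95971239}{332} \left(- \frac{12815250517}{1115042132105025}\right) = - \frac{409965156737293521}{123397995952956100}$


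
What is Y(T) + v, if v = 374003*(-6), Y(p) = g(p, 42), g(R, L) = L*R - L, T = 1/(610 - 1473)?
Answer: -1936623822/863 ≈ -2.2441e+6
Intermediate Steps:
T = -1/863 (T = 1/(-863) = -1/863 ≈ -0.0011587)
g(R, L) = -L + L*R
Y(p) = -42 + 42*p (Y(p) = 42*(-1 + p) = -42 + 42*p)
v = -2244018
Y(T) + v = (-42 + 42*(-1/863)) - 2244018 = (-42 - 42/863) - 2244018 = -36288/863 - 2244018 = -1936623822/863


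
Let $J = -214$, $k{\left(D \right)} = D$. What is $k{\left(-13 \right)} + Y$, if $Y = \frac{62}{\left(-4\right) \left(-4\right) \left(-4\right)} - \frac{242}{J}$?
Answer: $- \frac{43957}{3424} \approx -12.838$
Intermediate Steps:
$Y = \frac{555}{3424}$ ($Y = \frac{62}{\left(-4\right) \left(-4\right) \left(-4\right)} - \frac{242}{-214} = \frac{62}{16 \left(-4\right)} - - \frac{121}{107} = \frac{62}{-64} + \frac{121}{107} = 62 \left(- \frac{1}{64}\right) + \frac{121}{107} = - \frac{31}{32} + \frac{121}{107} = \frac{555}{3424} \approx 0.16209$)
$k{\left(-13 \right)} + Y = -13 + \frac{555}{3424} = - \frac{43957}{3424}$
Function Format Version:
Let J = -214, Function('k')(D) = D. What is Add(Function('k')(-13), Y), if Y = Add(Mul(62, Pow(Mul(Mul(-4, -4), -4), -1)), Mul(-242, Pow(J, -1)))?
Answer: Rational(-43957, 3424) ≈ -12.838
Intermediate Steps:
Y = Rational(555, 3424) (Y = Add(Mul(62, Pow(Mul(Mul(-4, -4), -4), -1)), Mul(-242, Pow(-214, -1))) = Add(Mul(62, Pow(Mul(16, -4), -1)), Mul(-242, Rational(-1, 214))) = Add(Mul(62, Pow(-64, -1)), Rational(121, 107)) = Add(Mul(62, Rational(-1, 64)), Rational(121, 107)) = Add(Rational(-31, 32), Rational(121, 107)) = Rational(555, 3424) ≈ 0.16209)
Add(Function('k')(-13), Y) = Add(-13, Rational(555, 3424)) = Rational(-43957, 3424)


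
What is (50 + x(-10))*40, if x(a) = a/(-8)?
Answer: 2050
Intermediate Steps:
x(a) = -a/8 (x(a) = a*(-1/8) = -a/8)
(50 + x(-10))*40 = (50 - 1/8*(-10))*40 = (50 + 5/4)*40 = (205/4)*40 = 2050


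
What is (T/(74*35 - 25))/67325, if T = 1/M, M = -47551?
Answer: -1/8211516807375 ≈ -1.2178e-13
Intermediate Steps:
T = -1/47551 (T = 1/(-47551) = -1/47551 ≈ -2.1030e-5)
(T/(74*35 - 25))/67325 = -1/(47551*(74*35 - 25))/67325 = -1/(47551*(2590 - 25))*(1/67325) = -1/47551/2565*(1/67325) = -1/47551*1/2565*(1/67325) = -1/121968315*1/67325 = -1/8211516807375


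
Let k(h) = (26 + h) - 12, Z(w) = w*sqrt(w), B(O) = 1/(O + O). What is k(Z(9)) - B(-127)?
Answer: 10415/254 ≈ 41.004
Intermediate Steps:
B(O) = 1/(2*O)
Z(w) = w**(3/2)
k(h) = 14 + h
k(Z(9)) - B(-127) = (14 + 9**(3/2)) - 1/(2*(-127)) = (14 + 27) - (-1)/(2*127) = 41 - 1*(-1/254) = 41 + 1/254 = 10415/254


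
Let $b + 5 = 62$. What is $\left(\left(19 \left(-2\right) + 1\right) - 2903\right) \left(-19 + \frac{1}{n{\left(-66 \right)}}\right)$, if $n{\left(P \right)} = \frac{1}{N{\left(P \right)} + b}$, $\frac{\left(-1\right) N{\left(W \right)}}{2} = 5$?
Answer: $-82320$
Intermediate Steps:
$b = 57$ ($b = -5 + 62 = 57$)
$N{\left(W \right)} = -10$ ($N{\left(W \right)} = \left(-2\right) 5 = -10$)
$n{\left(P \right)} = \frac{1}{47}$ ($n{\left(P \right)} = \frac{1}{-10 + 57} = \frac{1}{47}$)
$\left(\left(19 \left(-2\right) + 1\right) - 2903\right) \left(-19 + \frac{1}{n{\left(-66 \right)}}\right) = \left(\left(19 \left(-2\right) + 1\right) - 2903\right) \left(-19 + \frac{1}{\frac{1}{47}}\right) = \left(\left(-38 + 1\right) - 2903\right) \left(-19 + 47\right) = \left(-37 - 2903\right) 28 = \left(-2940\right) 28 = -82320$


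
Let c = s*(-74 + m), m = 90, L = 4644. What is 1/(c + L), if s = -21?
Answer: 1/4308 ≈ 0.00023213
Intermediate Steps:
c = -336 (c = -21*(-74 + 90) = -21*16 = -336)
1/(c + L) = 1/(-336 + 4644) = 1/4308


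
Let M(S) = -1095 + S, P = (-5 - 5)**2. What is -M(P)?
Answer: 995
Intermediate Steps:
P = 100 (P = (-10)**2 = 100)
-M(P) = -(-1095 + 100) = -1*(-995) = 995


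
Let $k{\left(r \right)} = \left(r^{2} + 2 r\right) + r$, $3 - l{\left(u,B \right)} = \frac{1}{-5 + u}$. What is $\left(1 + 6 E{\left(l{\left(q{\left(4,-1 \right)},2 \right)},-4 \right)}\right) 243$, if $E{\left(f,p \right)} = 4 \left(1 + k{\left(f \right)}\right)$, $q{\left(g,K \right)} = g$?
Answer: $169371$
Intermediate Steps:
$l{\left(u,B \right)} = 3 - \frac{1}{-5 + u}$
$k{\left(r \right)} = r^{2} + 3 r$
$E{\left(f,p \right)} = 4 + 4 f \left(3 + f\right)$ ($E{\left(f,p \right)} = 4 \left(1 + f \left(3 + f\right)\right) = 4 + 4 f \left(3 + f\right)$)
$\left(1 + 6 E{\left(l{\left(q{\left(4,-1 \right)},2 \right)},-4 \right)}\right) 243 = \left(1 + 6 \left(4 + 4 \frac{-16 + 3 \cdot 4}{-5 + 4} \left(3 + \frac{-16 + 3 \cdot 4}{-5 + 4}\right)\right)\right) 243 = \left(1 + 6 \left(4 + 4 \frac{-16 + 12}{-1} \left(3 + \frac{-16 + 12}{-1}\right)\right)\right) 243 = \left(1 + 6 \left(4 + 4 \left(\left(-1\right) \left(-4\right)\right) \left(3 - -4\right)\right)\right) 243 = \left(1 + 6 \left(4 + 4 \cdot 4 \left(3 + 4\right)\right)\right) 243 = \left(1 + 6 \left(4 + 4 \cdot 4 \cdot 7\right)\right) 243 = \left(1 + 6 \left(4 + 112\right)\right) 243 = \left(1 + 6 \cdot 116\right) 243 = \left(1 + 696\right) 243 = 697 \cdot 243 = 169371$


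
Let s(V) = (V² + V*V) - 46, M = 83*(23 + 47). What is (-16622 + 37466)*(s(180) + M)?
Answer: 1470836016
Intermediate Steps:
M = 5810 (M = 83*70 = 5810)
s(V) = -46 + 2*V² (s(V) = (V² + V²) - 46 = 2*V² - 46 = -46 + 2*V²)
(-16622 + 37466)*(s(180) + M) = (-16622 + 37466)*((-46 + 2*180²) + 5810) = 20844*((-46 + 2*32400) + 5810) = 20844*((-46 + 64800) + 5810) = 20844*(64754 + 5810) = 20844*70564 = 1470836016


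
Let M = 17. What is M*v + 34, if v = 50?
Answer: 884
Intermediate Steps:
M*v + 34 = 17*50 + 34 = 850 + 34 = 884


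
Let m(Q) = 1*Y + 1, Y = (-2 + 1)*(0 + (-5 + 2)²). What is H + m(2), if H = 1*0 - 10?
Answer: -18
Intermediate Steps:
H = -10 (H = 0 - 10 = -10)
Y = -9 (Y = -(0 + (-3)²) = -(0 + 9) = -1*9 = -9)
m(Q) = -8 (m(Q) = 1*(-9) + 1 = -9 + 1 = -8)
H + m(2) = -10 - 8 = -18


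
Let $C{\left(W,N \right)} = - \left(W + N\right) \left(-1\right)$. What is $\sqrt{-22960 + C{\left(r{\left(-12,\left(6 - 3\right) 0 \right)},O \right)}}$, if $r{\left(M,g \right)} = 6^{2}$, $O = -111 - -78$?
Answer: $i \sqrt{22957} \approx 151.52 i$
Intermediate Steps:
$O = -33$ ($O = -111 + 78 = -33$)
$r{\left(M,g \right)} = 36$
$C{\left(W,N \right)} = N + W$ ($C{\left(W,N \right)} = - \left(N + W\right) \left(-1\right) = - (- N - W) = N + W$)
$\sqrt{-22960 + C{\left(r{\left(-12,\left(6 - 3\right) 0 \right)},O \right)}} = \sqrt{-22960 + \left(-33 + 36\right)} = \sqrt{-22960 + 3} = \sqrt{-22957} = i \sqrt{22957}$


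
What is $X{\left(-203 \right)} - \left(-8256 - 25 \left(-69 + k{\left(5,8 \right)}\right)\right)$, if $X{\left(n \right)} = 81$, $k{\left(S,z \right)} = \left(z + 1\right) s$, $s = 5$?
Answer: $7737$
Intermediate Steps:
$k{\left(S,z \right)} = 5 + 5 z$ ($k{\left(S,z \right)} = \left(z + 1\right) 5 = \left(1 + z\right) 5 = 5 + 5 z$)
$X{\left(-203 \right)} - \left(-8256 - 25 \left(-69 + k{\left(5,8 \right)}\right)\right) = 81 + \left(8256 - - 25 \left(-69 + \left(5 + 5 \cdot 8\right)\right)\right) = 81 + \left(8256 - - 25 \left(-69 + \left(5 + 40\right)\right)\right) = 81 + \left(8256 - - 25 \left(-69 + 45\right)\right) = 81 + \left(8256 - \left(-25\right) \left(-24\right)\right) = 81 + \left(8256 - 600\right) = 81 + 7656 = 7737$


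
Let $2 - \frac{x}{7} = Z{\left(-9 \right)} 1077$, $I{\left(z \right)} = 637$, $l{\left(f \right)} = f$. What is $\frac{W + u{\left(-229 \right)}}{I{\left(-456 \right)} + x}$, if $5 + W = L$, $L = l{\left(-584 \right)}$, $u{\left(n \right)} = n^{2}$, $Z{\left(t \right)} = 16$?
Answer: $- \frac{596}{1379} \approx -0.4322$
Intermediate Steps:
$L = -584$
$x = -120610$ ($x = 14 - 7 \cdot 16 \cdot 1077 = 14 - 120624 = -120610$)
$W = -589$ ($W = -5 - 584 = -589$)
$\frac{W + u{\left(-229 \right)}}{I{\left(-456 \right)} + x} = \frac{-589 + \left(-229\right)^{2}}{637 - 120610} = \frac{-589 + 52441}{-119973} = 51852 \left(- \frac{1}{119973}\right) = - \frac{596}{1379}$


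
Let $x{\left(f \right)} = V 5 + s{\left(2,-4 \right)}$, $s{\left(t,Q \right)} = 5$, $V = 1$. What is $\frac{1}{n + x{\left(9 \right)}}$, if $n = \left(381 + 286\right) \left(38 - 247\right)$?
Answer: $- \frac{1}{139393} \approx -7.174 \cdot 10^{-6}$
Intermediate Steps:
$x{\left(f \right)} = 10$ ($x{\left(f \right)} = 1 \cdot 5 + 5 = 5 + 5 = 10$)
$n = -139403$ ($n = 667 \left(-209\right) = -139403$)
$\frac{1}{n + x{\left(9 \right)}} = \frac{1}{-139403 + 10} = \frac{1}{-139393} = - \frac{1}{139393}$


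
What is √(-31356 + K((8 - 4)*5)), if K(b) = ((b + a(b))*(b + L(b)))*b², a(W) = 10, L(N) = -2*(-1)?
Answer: 2*√58161 ≈ 482.33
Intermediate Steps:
L(N) = 2
K(b) = b²*(2 + b)*(10 + b) (K(b) = ((b + 10)*(b + 2))*b² = ((10 + b)*(2 + b))*b² = ((2 + b)*(10 + b))*b² = b²*(2 + b)*(10 + b))
√(-31356 + K((8 - 4)*5)) = √(-31356 + ((8 - 4)*5)²*(20 + ((8 - 4)*5)² + 12*((8 - 4)*5))) = √(-31356 + (4*5)²*(20 + (4*5)² + 12*(4*5))) = √(-31356 + 20²*(20 + 20² + 12*20)) = √(-31356 + 400*(20 + 400 + 240)) = √(-31356 + 400*660) = √(-31356 + 264000) = √232644 = 2*√58161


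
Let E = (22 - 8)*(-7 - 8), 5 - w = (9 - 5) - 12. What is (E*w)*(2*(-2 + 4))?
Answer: -10920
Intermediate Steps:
w = 13 (w = 5 - ((9 - 5) - 12) = 5 - (4 - 12) = 5 - 1*(-8) = 5 + 8 = 13)
E = -210 (E = 14*(-15) = -210)
(E*w)*(2*(-2 + 4)) = (-210*13)*(2*(-2 + 4)) = -5460*2 = -2730*4 = -10920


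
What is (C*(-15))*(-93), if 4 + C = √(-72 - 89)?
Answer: -5580 + 1395*I*√161 ≈ -5580.0 + 17701.0*I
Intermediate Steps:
C = -4 + I*√161 (C = -4 + √(-72 - 89) = -4 + √(-161) = -4 + I*√161 ≈ -4.0 + 12.689*I)
(C*(-15))*(-93) = ((-4 + I*√161)*(-15))*(-93) = (60 - 15*I*√161)*(-93) = -5580 + 1395*I*√161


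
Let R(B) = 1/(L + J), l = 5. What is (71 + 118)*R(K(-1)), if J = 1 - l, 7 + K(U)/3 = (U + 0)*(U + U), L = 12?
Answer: 189/8 ≈ 23.625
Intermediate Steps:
K(U) = -21 + 6*U² (K(U) = -21 + 3*((U + 0)*(U + U)) = -21 + 3*(U*(2*U)) = -21 + 3*(2*U²) = -21 + 6*U²)
J = -4 (J = 1 - 1*5 = 1 - 5 = -4)
R(B) = ⅛ (R(B) = 1/(12 - 4) = 1/8 = ⅛)
(71 + 118)*R(K(-1)) = (71 + 118)*(⅛) = 189*(⅛) = 189/8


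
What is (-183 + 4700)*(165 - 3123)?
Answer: -13361286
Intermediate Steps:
(-183 + 4700)*(165 - 3123) = 4517*(-2958) = -13361286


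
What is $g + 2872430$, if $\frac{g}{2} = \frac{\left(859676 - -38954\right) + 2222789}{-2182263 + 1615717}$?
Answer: $\frac{813678741971}{283273} \approx 2.8724 \cdot 10^{6}$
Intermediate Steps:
$g = - \frac{3121419}{283273}$ ($g = 2 \frac{\left(859676 - -38954\right) + 2222789}{-2182263 + 1615717} = 2 \frac{\left(859676 + 38954\right) + 2222789}{-566546} = 2 \left(898630 + 2222789\right) \left(- \frac{1}{566546}\right) = 2 \cdot 3121419 \left(- \frac{1}{566546}\right) = 2 \left(- \frac{3121419}{566546}\right) = - \frac{3121419}{283273} \approx -11.019$)
$g + 2872430 = - \frac{3121419}{283273} + 2872430 = \frac{813678741971}{283273}$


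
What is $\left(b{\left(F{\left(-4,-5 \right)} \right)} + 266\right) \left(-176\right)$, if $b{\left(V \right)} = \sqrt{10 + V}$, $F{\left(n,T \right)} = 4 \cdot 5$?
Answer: $-46816 - 176 \sqrt{30} \approx -47780.0$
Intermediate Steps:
$F{\left(n,T \right)} = 20$
$\left(b{\left(F{\left(-4,-5 \right)} \right)} + 266\right) \left(-176\right) = \left(\sqrt{10 + 20} + 266\right) \left(-176\right) = \left(\sqrt{30} + 266\right) \left(-176\right) = \left(266 + \sqrt{30}\right) \left(-176\right) = -46816 - 176 \sqrt{30}$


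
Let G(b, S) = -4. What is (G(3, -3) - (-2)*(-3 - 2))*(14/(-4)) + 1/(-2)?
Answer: 97/2 ≈ 48.500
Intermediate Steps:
(G(3, -3) - (-2)*(-3 - 2))*(14/(-4)) + 1/(-2) = (-4 - (-2)*(-3 - 2))*(14/(-4)) + 1/(-2) = (-4 - (-2)*(-5))*(14*(-¼)) - ½ = (-4 - 1*10)*(-7/2) - ½ = (-4 - 10)*(-7/2) - ½ = -14*(-7/2) - ½ = 49 - ½ = 97/2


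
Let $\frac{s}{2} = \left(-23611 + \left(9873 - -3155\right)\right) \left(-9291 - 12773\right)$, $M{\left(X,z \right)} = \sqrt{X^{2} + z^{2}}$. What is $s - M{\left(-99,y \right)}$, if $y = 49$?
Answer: $467006624 - \sqrt{12202} \approx 4.6701 \cdot 10^{8}$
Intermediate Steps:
$s = 467006624$ ($s = 2 \left(-23611 + \left(9873 - -3155\right)\right) \left(-9291 - 12773\right) = 2 \left(-23611 + \left(9873 + 3155\right)\right) \left(-22064\right) = 2 \left(-23611 + 13028\right) \left(-22064\right) = 2 \left(\left(-10583\right) \left(-22064\right)\right) = 2 \cdot 233503312 = 467006624$)
$s - M{\left(-99,y \right)} = 467006624 - \sqrt{\left(-99\right)^{2} + 49^{2}} = 467006624 - \sqrt{9801 + 2401} = 467006624 - \sqrt{12202}$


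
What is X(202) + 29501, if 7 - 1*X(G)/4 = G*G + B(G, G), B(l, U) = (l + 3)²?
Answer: -301787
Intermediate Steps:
B(l, U) = (3 + l)²
X(G) = 28 - 4*G² - 4*(3 + G)² (X(G) = 28 - 4*(G*G + (3 + G)²) = 28 - 4*(G² + (3 + G)²) = 28 + (-4*G² - 4*(3 + G)²) = 28 - 4*G² - 4*(3 + G)²)
X(202) + 29501 = (28 - 4*202² - 4*(3 + 202)²) + 29501 = (28 - 4*40804 - 4*205²) + 29501 = (28 - 163216 - 4*42025) + 29501 = (28 - 163216 - 168100) + 29501 = -331288 + 29501 = -301787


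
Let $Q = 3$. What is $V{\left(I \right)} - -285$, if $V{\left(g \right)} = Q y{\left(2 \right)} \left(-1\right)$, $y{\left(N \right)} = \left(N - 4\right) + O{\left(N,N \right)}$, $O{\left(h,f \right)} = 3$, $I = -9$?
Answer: $282$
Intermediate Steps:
$y{\left(N \right)} = -1 + N$ ($y{\left(N \right)} = \left(N - 4\right) + 3 = \left(-4 + N\right) + 3 = -1 + N$)
$V{\left(g \right)} = -3$ ($V{\left(g \right)} = 3 \left(-1 + 2\right) \left(-1\right) = 3 \cdot 1 \left(-1\right) = 3 \left(-1\right) = -3$)
$V{\left(I \right)} - -285 = -3 - -285 = -3 + 285 = 282$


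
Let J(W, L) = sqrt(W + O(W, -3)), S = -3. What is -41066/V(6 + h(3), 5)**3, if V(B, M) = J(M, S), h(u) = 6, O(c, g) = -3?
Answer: -20533*sqrt(2)/2 ≈ -14519.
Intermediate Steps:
J(W, L) = sqrt(-3 + W) (J(W, L) = sqrt(W - 3) = sqrt(-3 + W))
V(B, M) = sqrt(-3 + M)
-41066/V(6 + h(3), 5)**3 = -41066/(-3 + 5)**(3/2) = -41066*sqrt(2)/4 = -20533*sqrt(2)/2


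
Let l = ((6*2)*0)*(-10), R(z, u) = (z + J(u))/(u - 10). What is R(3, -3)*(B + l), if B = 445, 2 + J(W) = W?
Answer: 890/13 ≈ 68.462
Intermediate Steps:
J(W) = -2 + W
R(z, u) = (-2 + u + z)/(-10 + u) (R(z, u) = (z + (-2 + u))/(u - 10) = (-2 + u + z)/(-10 + u))
l = 0 (l = (12*0)*(-10) = 0*(-10) = 0)
R(3, -3)*(B + l) = ((-2 - 3 + 3)/(-10 - 3))*(445 + 0) = (-2/(-13))*445 = -1/13*(-2)*445 = (2/13)*445 = 890/13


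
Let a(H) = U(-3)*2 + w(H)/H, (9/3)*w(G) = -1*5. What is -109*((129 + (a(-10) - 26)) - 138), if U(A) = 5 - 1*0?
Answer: 16241/6 ≈ 2706.8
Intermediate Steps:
U(A) = 5 (U(A) = 5 + 0 = 5)
w(G) = -5/3 (w(G) = (-1*5)/3 = (⅓)*(-5) = -5/3)
a(H) = 10 - 5/(3*H) (a(H) = 5*2 - 5/(3*H) = 10 - 5/(3*H))
-109*((129 + (a(-10) - 26)) - 138) = -109*((129 + ((10 - 5/3/(-10)) - 26)) - 138) = -109*((129 + ((10 - 5/3*(-⅒)) - 26)) - 138) = -109*((129 + ((10 + ⅙) - 26)) - 138) = -109*((129 + (61/6 - 26)) - 138) = -109*((129 - 95/6) - 138) = -109*(679/6 - 138) = -109*(-149/6) = 16241/6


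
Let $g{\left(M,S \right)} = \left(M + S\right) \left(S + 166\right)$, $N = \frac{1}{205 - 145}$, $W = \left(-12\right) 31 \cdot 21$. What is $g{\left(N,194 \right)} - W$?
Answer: $77658$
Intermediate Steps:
$W = -7812$ ($W = \left(-372\right) 21 = -7812$)
$N = \frac{1}{60} \approx 0.016667$
$g{\left(M,S \right)} = \left(166 + S\right) \left(M + S\right)$ ($g{\left(M,S \right)} = \left(M + S\right) \left(166 + S\right) = \left(166 + S\right) \left(M + S\right)$)
$g{\left(N,194 \right)} - W = \left(194^{2} + 166 \cdot \frac{1}{60} + 166 \cdot 194 + \frac{1}{60} \cdot 194\right) - -7812 = \left(37636 + \frac{83}{30} + 32204 + \frac{97}{30}\right) + 7812 = 69846 + 7812 = 77658$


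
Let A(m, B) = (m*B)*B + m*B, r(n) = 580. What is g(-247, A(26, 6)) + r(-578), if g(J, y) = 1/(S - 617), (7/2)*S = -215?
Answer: 2754413/4749 ≈ 580.00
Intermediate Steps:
S = -430/7 (S = (2/7)*(-215) = -430/7 ≈ -61.429)
A(m, B) = B*m + m*B² (A(m, B) = (B*m)*B + B*m = m*B² + B*m = B*m + m*B²)
g(J, y) = -7/4749 (g(J, y) = 1/(-430/7 - 617) = 1/(-4749/7) = -7/4749)
g(-247, A(26, 6)) + r(-578) = -7/4749 + 580 = 2754413/4749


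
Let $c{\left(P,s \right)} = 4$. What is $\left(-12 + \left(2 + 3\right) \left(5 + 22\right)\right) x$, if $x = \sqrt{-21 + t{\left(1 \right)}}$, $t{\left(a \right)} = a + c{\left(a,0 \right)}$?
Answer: $492 i \approx 492.0 i$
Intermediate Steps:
$t{\left(a \right)} = 4 + a$ ($t{\left(a \right)} = a + 4 = 4 + a$)
$x = 4 i$ ($x = \sqrt{-21 + \left(4 + 1\right)} = \sqrt{-21 + 5} = \sqrt{-16} = 4 i \approx 4.0 i$)
$\left(-12 + \left(2 + 3\right) \left(5 + 22\right)\right) x = \left(-12 + \left(2 + 3\right) \left(5 + 22\right)\right) 4 i = \left(-12 + 5 \cdot 27\right) 4 i = \left(-12 + 135\right) 4 i = 123 \cdot 4 i = 492 i$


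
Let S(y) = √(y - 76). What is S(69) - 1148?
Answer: -1148 + I*√7 ≈ -1148.0 + 2.6458*I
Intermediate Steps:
S(y) = √(-76 + y)
S(69) - 1148 = √(-76 + 69) - 1148 = √(-7) - 1148 = I*√7 - 1148 = -1148 + I*√7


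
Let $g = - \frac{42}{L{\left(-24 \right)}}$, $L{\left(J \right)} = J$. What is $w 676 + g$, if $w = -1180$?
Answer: $- \frac{3190713}{4} \approx -7.9768 \cdot 10^{5}$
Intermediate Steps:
$g = \frac{7}{4}$ ($g = - \frac{42}{-24} = \left(-42\right) \left(- \frac{1}{24}\right) = \frac{7}{4} \approx 1.75$)
$w 676 + g = \left(-1180\right) 676 + \frac{7}{4} = -797680 + \frac{7}{4} = - \frac{3190713}{4}$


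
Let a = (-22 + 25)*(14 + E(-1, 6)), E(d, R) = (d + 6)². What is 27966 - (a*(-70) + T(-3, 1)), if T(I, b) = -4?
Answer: 36160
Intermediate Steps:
E(d, R) = (6 + d)²
a = 117 (a = (-22 + 25)*(14 + (6 - 1)²) = 3*(14 + 5²) = 3*(14 + 25) = 3*39 = 117)
27966 - (a*(-70) + T(-3, 1)) = 27966 - (117*(-70) - 4) = 27966 - (-8190 - 4) = 27966 - 1*(-8194) = 27966 + 8194 = 36160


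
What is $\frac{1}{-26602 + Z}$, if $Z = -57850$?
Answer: $- \frac{1}{84452} \approx -1.1841 \cdot 10^{-5}$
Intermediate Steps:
$\frac{1}{-26602 + Z} = \frac{1}{-26602 - 57850} = \frac{1}{-84452} = - \frac{1}{84452}$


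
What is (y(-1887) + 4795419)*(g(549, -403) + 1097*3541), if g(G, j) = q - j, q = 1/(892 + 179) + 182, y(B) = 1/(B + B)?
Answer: 75303624540344060915/4041954 ≈ 1.8630e+13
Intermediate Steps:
y(B) = 1/(2*B)
q = 194923/1071 (q = 1/1071 + 182 = 194923/1071 ≈ 182.00)
g(G, j) = 194923/1071 - j
(y(-1887) + 4795419)*(g(549, -403) + 1097*3541) = ((½)/(-1887) + 4795419)*((194923/1071 - 1*(-403)) + 1097*3541) = ((½)*(-1/1887) + 4795419)*((194923/1071 + 403) + 3884477) = (-1/3774 + 4795419)*(626536/1071 + 3884477) = (18097911305/3774)*(4160901403/1071) = 75303624540344060915/4041954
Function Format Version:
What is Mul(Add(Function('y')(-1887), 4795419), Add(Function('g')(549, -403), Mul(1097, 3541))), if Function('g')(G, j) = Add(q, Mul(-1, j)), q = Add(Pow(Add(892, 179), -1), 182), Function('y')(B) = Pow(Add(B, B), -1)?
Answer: Rational(75303624540344060915, 4041954) ≈ 1.8630e+13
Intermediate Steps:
Function('y')(B) = Mul(Rational(1, 2), Pow(B, -1)) (Function('y')(B) = Pow(Mul(2, B), -1) = Mul(Rational(1, 2), Pow(B, -1)))
q = Rational(194923, 1071) (q = Add(Pow(1071, -1), 182) = Add(Rational(1, 1071), 182) = Rational(194923, 1071) ≈ 182.00)
Function('g')(G, j) = Add(Rational(194923, 1071), Mul(-1, j))
Mul(Add(Function('y')(-1887), 4795419), Add(Function('g')(549, -403), Mul(1097, 3541))) = Mul(Add(Mul(Rational(1, 2), Pow(-1887, -1)), 4795419), Add(Add(Rational(194923, 1071), Mul(-1, -403)), Mul(1097, 3541))) = Mul(Add(Mul(Rational(1, 2), Rational(-1, 1887)), 4795419), Add(Add(Rational(194923, 1071), 403), 3884477)) = Mul(Add(Rational(-1, 3774), 4795419), Add(Rational(626536, 1071), 3884477)) = Mul(Rational(18097911305, 3774), Rational(4160901403, 1071)) = Rational(75303624540344060915, 4041954)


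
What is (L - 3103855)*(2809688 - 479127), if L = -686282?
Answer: -8833145476857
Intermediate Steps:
(L - 3103855)*(2809688 - 479127) = (-686282 - 3103855)*(2809688 - 479127) = -3790137*2330561 = -8833145476857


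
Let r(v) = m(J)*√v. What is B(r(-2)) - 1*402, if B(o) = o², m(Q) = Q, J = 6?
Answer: -474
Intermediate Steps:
r(v) = 6*√v
B(r(-2)) - 1*402 = (6*√(-2))² - 1*402 = (6*(I*√2))² - 402 = (6*I*√2)² - 402 = -72 - 402 = -474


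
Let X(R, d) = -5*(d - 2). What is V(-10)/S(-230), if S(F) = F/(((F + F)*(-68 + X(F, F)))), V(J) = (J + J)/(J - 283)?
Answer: 43680/293 ≈ 149.08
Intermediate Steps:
V(J) = 2*J/(-283 + J) (V(J) = (2*J)/(-283 + J) = 2*J/(-283 + J))
X(R, d) = 10 - 5*d (X(R, d) = -5*(-2 + d) = 10 - 5*d)
S(F) = 1/(2*(-58 - 5*F)) (S(F) = F/(((F + F)*(-68 + (10 - 5*F)))) = F/(((2*F)*(-58 - 5*F))) = F/((2*F*(-58 - 5*F))) = F*(1/(2*F*(-58 - 5*F))) = 1/(2*(-58 - 5*F)))
V(-10)/S(-230) = (2*(-10)/(-283 - 10))/((-1/(116 + 10*(-230)))) = (2*(-10)/(-293))/((-1/(116 - 2300))) = (2*(-10)*(-1/293))/((-1/(-2184))) = 20/(293*((-1*(-1/2184)))) = 20/(293*(1/2184)) = (20/293)*2184 = 43680/293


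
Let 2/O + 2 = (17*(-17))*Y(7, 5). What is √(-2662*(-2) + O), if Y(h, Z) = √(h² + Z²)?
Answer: √(10646 + 1538636*√74)/√(2 + 289*√74) ≈ 72.966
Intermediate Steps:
Y(h, Z) = √(Z² + h²)
O = 2/(-2 - 289*√74) (O = 2/(-2 + (17*(-17))*√(5² + 7²)) = 2/(-2 - 289*√(25 + 49)) = 2/(-2 - 289*√74) ≈ -0.00080384)
√(-2662*(-2) + O) = √(-2662*(-2) + (2/3090275 - 289*√74/3090275)) = √(5324 + (2/3090275 - 289*√74/3090275)) = √(16452624102/3090275 - 289*√74/3090275)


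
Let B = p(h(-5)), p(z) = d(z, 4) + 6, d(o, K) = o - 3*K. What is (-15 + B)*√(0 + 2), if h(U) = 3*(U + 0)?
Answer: -36*√2 ≈ -50.912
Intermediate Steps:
h(U) = 3*U
p(z) = -6 + z (p(z) = (z - 3*4) + 6 = (z - 12) + 6 = (-12 + z) + 6 = -6 + z)
B = -21 (B = -6 + 3*(-5) = -6 - 15 = -21)
(-15 + B)*√(0 + 2) = (-15 - 21)*√(0 + 2) = -36*√2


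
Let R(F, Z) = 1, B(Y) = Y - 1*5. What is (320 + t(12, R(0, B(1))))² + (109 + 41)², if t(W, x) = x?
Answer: 125541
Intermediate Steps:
B(Y) = -5 + Y (B(Y) = Y - 5 = -5 + Y)
(320 + t(12, R(0, B(1))))² + (109 + 41)² = (320 + 1)² + (109 + 41)² = 321² + 150² = 103041 + 22500 = 125541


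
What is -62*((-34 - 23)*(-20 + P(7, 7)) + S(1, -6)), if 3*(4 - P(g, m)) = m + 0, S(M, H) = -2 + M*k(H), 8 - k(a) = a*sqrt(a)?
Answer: -65162 - 372*I*sqrt(6) ≈ -65162.0 - 911.21*I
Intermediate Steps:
k(a) = 8 - a**(3/2) (k(a) = 8 - a*sqrt(a) = 8 - a**(3/2))
S(M, H) = -2 + M*(8 - H**(3/2))
P(g, m) = 4 - m/3 (P(g, m) = 4 - (m + 0)/3 = 4 - m/3)
-62*((-34 - 23)*(-20 + P(7, 7)) + S(1, -6)) = -62*((-34 - 23)*(-20 + (4 - 1/3*7)) + (-2 - 1*1*(-8 + (-6)**(3/2)))) = -62*(-57*(-20 + (4 - 7/3)) + (-2 - 1*1*(-8 - 6*I*sqrt(6)))) = -62*(-57*(-20 + 5/3) + (-2 + (8 + 6*I*sqrt(6)))) = -62*(-57*(-55/3) + (6 + 6*I*sqrt(6))) = -62*(1045 + (6 + 6*I*sqrt(6))) = -62*(1051 + 6*I*sqrt(6)) = -65162 - 372*I*sqrt(6)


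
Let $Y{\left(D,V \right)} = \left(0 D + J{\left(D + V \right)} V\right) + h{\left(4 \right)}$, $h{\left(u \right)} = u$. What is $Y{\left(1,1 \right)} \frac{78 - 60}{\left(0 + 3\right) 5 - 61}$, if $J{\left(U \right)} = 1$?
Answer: $- \frac{45}{23} \approx -1.9565$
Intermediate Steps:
$Y{\left(D,V \right)} = 4 + V$ ($Y{\left(D,V \right)} = \left(0 D + 1 V\right) + 4 = \left(0 + V\right) + 4 = V + 4 = 4 + V$)
$Y{\left(1,1 \right)} \frac{78 - 60}{\left(0 + 3\right) 5 - 61} = \left(4 + 1\right) \frac{78 - 60}{\left(0 + 3\right) 5 - 61} = 5 \frac{18}{3 \cdot 5 - 61} = 5 \frac{18}{15 - 61} = 5 \frac{18}{-46} = 5 \cdot 18 \left(- \frac{1}{46}\right) = 5 \left(- \frac{9}{23}\right) = - \frac{45}{23}$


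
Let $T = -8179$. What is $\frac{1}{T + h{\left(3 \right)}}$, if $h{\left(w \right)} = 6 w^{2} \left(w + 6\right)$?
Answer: $- \frac{1}{7693} \approx -0.00012999$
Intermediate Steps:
$h{\left(w \right)} = 6 w^{2} \left(6 + w\right)$
$\frac{1}{T + h{\left(3 \right)}} = \frac{1}{-8179 + 6 \cdot 3^{2} \left(6 + 3\right)} = \frac{1}{-8179 + 6 \cdot 9 \cdot 9} = \frac{1}{-8179 + 486} = \frac{1}{-7693} = - \frac{1}{7693}$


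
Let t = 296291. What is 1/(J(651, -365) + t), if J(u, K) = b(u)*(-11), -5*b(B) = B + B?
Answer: 5/1495777 ≈ 3.3427e-6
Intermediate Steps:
b(B) = -2*B/5 (b(B) = -(B + B)/5 = -2*B/5)
J(u, K) = 22*u/5 (J(u, K) = -2*u/5*(-11) = 22*u/5)
1/(J(651, -365) + t) = 1/((22/5)*651 + 296291) = 1/(14322/5 + 296291) = 1/(1495777/5) = 5/1495777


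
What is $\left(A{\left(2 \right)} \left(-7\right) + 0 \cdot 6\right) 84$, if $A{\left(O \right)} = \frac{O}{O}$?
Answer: $-588$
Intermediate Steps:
$A{\left(O \right)} = 1$
$\left(A{\left(2 \right)} \left(-7\right) + 0 \cdot 6\right) 84 = \left(1 \left(-7\right) + 0 \cdot 6\right) 84 = \left(-7 + 0\right) 84 = \left(-7\right) 84 = -588$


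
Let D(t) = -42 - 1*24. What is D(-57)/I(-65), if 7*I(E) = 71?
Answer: -462/71 ≈ -6.5070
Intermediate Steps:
D(t) = -66 (D(t) = -42 - 24 = -66)
I(E) = 71/7 (I(E) = (⅐)*71 = 71/7)
D(-57)/I(-65) = -66/71/7 = -66*7/71 = -462/71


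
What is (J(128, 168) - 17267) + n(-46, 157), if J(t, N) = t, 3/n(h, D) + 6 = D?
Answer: -2587986/151 ≈ -17139.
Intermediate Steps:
n(h, D) = 3/(-6 + D)
(J(128, 168) - 17267) + n(-46, 157) = (128 - 17267) + 3/(-6 + 157) = -17139 + 3/151 = -2587986/151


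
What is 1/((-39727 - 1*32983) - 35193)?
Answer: -1/107903 ≈ -9.2676e-6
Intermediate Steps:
1/((-39727 - 1*32983) - 35193) = 1/((-39727 - 32983) - 35193) = 1/(-72710 - 35193) = 1/(-107903) = -1/107903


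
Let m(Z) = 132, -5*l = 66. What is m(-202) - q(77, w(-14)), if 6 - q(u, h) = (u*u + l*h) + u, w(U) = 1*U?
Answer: 31584/5 ≈ 6316.8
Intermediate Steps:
l = -66/5 (l = -⅕*66 = -66/5 ≈ -13.200)
w(U) = U
q(u, h) = 6 - u - u² + 66*h/5 (q(u, h) = 6 - ((u*u - 66*h/5) + u) = 6 - ((u² - 66*h/5) + u) = 6 - (u + u² - 66*h/5) = 6 + (-u - u² + 66*h/5) = 6 - u - u² + 66*h/5)
m(-202) - q(77, w(-14)) = 132 - (6 - 1*77 - 1*77² + (66/5)*(-14)) = 132 - (6 - 77 - 1*5929 - 924/5) = 132 - (6 - 77 - 5929 - 924/5) = 132 - 1*(-30924/5) = 132 + 30924/5 = 31584/5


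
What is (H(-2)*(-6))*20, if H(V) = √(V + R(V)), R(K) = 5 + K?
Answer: -120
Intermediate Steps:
H(V) = √(5 + 2*V) (H(V) = √(V + (5 + V)) = √(5 + 2*V))
(H(-2)*(-6))*20 = (√(5 + 2*(-2))*(-6))*20 = (√(5 - 4)*(-6))*20 = (√1*(-6))*20 = (1*(-6))*20 = -6*20 = -120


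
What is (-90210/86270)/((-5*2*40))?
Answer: 9021/3450800 ≈ 0.0026142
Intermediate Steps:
(-90210/86270)/((-5*2*40)) = (-90210*1/86270)/((-10*40)) = -9021/8627/(-400) = -9021/8627*(-1/400) = 9021/3450800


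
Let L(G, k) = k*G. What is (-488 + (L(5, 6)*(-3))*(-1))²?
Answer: 158404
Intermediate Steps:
L(G, k) = G*k
(-488 + (L(5, 6)*(-3))*(-1))² = (-488 + ((5*6)*(-3))*(-1))² = (-488 + (30*(-3))*(-1))² = (-488 - 90*(-1))² = (-488 + 90)² = (-398)² = 158404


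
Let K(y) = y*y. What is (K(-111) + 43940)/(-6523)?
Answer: -56261/6523 ≈ -8.6250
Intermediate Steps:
K(y) = y²
(K(-111) + 43940)/(-6523) = ((-111)² + 43940)/(-6523) = (12321 + 43940)*(-1/6523) = 56261*(-1/6523) = -56261/6523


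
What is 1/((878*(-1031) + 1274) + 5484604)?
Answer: 1/4580660 ≈ 2.1831e-7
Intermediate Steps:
1/((878*(-1031) + 1274) + 5484604) = 1/((-905218 + 1274) + 5484604) = 1/(-903944 + 5484604) = 1/4580660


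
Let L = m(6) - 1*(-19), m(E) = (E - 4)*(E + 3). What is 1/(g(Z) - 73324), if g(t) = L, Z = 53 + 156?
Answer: -1/73287 ≈ -1.3645e-5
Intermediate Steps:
Z = 209
m(E) = (-4 + E)*(3 + E)
L = 37 (L = (-12 + 6**2 - 1*6) - 1*(-19) = (-12 + 36 - 6) + 19 = 18 + 19 = 37)
g(t) = 37
1/(g(Z) - 73324) = 1/(37 - 73324) = 1/(-73287) = -1/73287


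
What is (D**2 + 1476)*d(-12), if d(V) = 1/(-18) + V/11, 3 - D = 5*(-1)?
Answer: -15890/9 ≈ -1765.6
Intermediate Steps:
D = 8 (D = 3 - 5*(-1) = 3 - 1*(-5) = 3 + 5 = 8)
d(V) = -1/18 + V/11 (d(V) = 1*(-1/18) + V*(1/11) = -1/18 + V/11)
(D**2 + 1476)*d(-12) = (8**2 + 1476)*(-1/18 + (1/11)*(-12)) = (64 + 1476)*(-1/18 - 12/11) = 1540*(-227/198) = -15890/9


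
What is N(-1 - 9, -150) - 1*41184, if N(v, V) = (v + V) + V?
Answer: -41494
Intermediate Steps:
N(v, V) = v + 2*V (N(v, V) = (V + v) + V = v + 2*V)
N(-1 - 9, -150) - 1*41184 = ((-1 - 9) + 2*(-150)) - 1*41184 = (-10 - 300) - 41184 = -310 - 41184 = -41494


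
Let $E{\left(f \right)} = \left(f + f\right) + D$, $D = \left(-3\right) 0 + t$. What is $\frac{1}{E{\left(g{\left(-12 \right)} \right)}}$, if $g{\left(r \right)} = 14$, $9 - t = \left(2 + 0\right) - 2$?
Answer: $\frac{1}{37} \approx 0.027027$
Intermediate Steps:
$t = 9$ ($t = 9 - \left(\left(2 + 0\right) - 2\right) = 9 - \left(2 - 2\right) = 9 - 0 = 9 + 0 = 9$)
$D = 9$ ($D = \left(-3\right) 0 + 9 = 0 + 9 = 9$)
$E{\left(f \right)} = 9 + 2 f$ ($E{\left(f \right)} = \left(f + f\right) + 9 = 2 f + 9 = 9 + 2 f$)
$\frac{1}{E{\left(g{\left(-12 \right)} \right)}} = \frac{1}{9 + 2 \cdot 14} = \frac{1}{9 + 28} = \frac{1}{37}$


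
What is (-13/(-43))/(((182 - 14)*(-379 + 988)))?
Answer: 13/4399416 ≈ 2.9549e-6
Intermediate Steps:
(-13/(-43))/(((182 - 14)*(-379 + 988))) = (-13*(-1/43))/((168*609)) = (13/43)/102312 = (13/43)*(1/102312) = 13/4399416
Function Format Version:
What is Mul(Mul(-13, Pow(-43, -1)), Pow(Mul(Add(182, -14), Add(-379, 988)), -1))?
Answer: Rational(13, 4399416) ≈ 2.9549e-6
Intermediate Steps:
Mul(Mul(-13, Pow(-43, -1)), Pow(Mul(Add(182, -14), Add(-379, 988)), -1)) = Mul(Mul(-13, Rational(-1, 43)), Pow(Mul(168, 609), -1)) = Mul(Rational(13, 43), Pow(102312, -1)) = Mul(Rational(13, 43), Rational(1, 102312)) = Rational(13, 4399416)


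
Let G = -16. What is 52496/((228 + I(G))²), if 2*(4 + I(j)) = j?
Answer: 3281/2916 ≈ 1.1252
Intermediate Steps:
I(j) = -4 + j/2
52496/((228 + I(G))²) = 52496/((228 + (-4 + (½)*(-16)))²) = 52496/((228 + (-4 - 8))²) = 52496/((228 - 12)²) = 52496/(216²) = 52496/46656 = 52496*(1/46656) = 3281/2916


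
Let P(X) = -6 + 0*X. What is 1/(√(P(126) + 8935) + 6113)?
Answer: 6113/37359840 - √8929/37359840 ≈ 0.00016110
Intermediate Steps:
P(X) = -6 (P(X) = -6 + 0 = -6)
1/(√(P(126) + 8935) + 6113) = 1/(√(-6 + 8935) + 6113) = 1/(√8929 + 6113) = 1/(6113 + √8929)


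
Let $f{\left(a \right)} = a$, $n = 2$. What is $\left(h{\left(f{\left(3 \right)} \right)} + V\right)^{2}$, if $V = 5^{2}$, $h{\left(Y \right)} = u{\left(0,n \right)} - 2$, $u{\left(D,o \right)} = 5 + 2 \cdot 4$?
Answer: $1296$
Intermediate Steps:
$u{\left(D,o \right)} = 13$ ($u{\left(D,o \right)} = 5 + 8 = 13$)
$h{\left(Y \right)} = 11$ ($h{\left(Y \right)} = 13 - 2 = 11$)
$V = 25$
$\left(h{\left(f{\left(3 \right)} \right)} + V\right)^{2} = \left(11 + 25\right)^{2} = 36^{2} = 1296$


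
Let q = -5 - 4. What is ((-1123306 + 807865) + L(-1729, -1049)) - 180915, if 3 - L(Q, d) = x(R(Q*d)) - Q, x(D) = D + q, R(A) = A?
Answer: -2311794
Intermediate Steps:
q = -9
x(D) = -9 + D (x(D) = D - 9 = -9 + D)
L(Q, d) = 12 + Q - Q*d (L(Q, d) = 3 - ((-9 + Q*d) - Q) = 3 - (-9 - Q + Q*d) = 3 + (9 + Q - Q*d) = 12 + Q - Q*d)
((-1123306 + 807865) + L(-1729, -1049)) - 180915 = ((-1123306 + 807865) + (12 - 1729 - 1*(-1729)*(-1049))) - 180915 = (-315441 + (12 - 1729 - 1813721)) - 180915 = (-315441 - 1815438) - 180915 = -2130879 - 180915 = -2311794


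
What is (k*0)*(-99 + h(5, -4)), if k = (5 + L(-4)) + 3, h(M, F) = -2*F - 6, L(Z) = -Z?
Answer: 0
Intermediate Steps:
h(M, F) = -6 - 2*F
k = 12 (k = (5 - 1*(-4)) + 3 = (5 + 4) + 3 = 9 + 3 = 12)
(k*0)*(-99 + h(5, -4)) = (12*0)*(-99 + (-6 - 2*(-4))) = 0*(-99 + (-6 + 8)) = 0*(-99 + 2) = 0*(-97) = 0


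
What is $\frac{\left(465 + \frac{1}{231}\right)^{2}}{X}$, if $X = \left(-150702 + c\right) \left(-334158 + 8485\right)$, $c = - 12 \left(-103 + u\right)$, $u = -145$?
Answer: $\frac{198934432}{44262369519291} \approx 4.4944 \cdot 10^{-6}$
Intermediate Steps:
$c = 2976$ ($c = - 12 \left(-103 - 145\right) = \left(-12\right) \left(-248\right) = 2976$)
$X = 48110369598$ ($X = \left(-150702 + 2976\right) \left(-334158 + 8485\right) = \left(-147726\right) \left(-325673\right) = 48110369598$)
$\frac{\left(465 + \frac{1}{231}\right)^{2}}{X} = \frac{\left(465 + \frac{1}{231}\right)^{2}}{48110369598} = \left(465 + \frac{1}{231}\right)^{2} \cdot \frac{1}{48110369598} = \left(\frac{107416}{231}\right)^{2} \cdot \frac{1}{48110369598} = \frac{11538197056}{53361} \cdot \frac{1}{48110369598} = \frac{198934432}{44262369519291}$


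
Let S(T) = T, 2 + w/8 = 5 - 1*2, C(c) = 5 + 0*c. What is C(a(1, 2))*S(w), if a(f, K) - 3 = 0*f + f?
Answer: 40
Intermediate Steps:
a(f, K) = 3 + f (a(f, K) = 3 + (0*f + f) = 3 + (0 + f) = 3 + f)
C(c) = 5 (C(c) = 5 + 0 = 5)
w = 8 (w = -16 + 8*(5 - 1*2) = -16 + 8*(5 - 2) = -16 + 8*3 = -16 + 24 = 8)
C(a(1, 2))*S(w) = 5*8 = 40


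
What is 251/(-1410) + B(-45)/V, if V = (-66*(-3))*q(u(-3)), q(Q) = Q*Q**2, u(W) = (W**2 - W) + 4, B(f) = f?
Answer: -11312581/63528960 ≈ -0.17807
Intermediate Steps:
u(W) = 4 + W**2 - W
q(Q) = Q**3
V = 811008 (V = (-66*(-3))*(4 + (-3)**2 - 1*(-3))**3 = 198*(4 + 9 + 3)**3 = 198*16**3 = 198*4096 = 811008)
251/(-1410) + B(-45)/V = 251/(-1410) - 45/811008 = 251*(-1/1410) - 45*1/811008 = -251/1410 - 5/90112 = -11312581/63528960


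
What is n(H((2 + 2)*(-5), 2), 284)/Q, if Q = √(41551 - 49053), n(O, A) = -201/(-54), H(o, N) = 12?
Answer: -67*I*√62/12276 ≈ -0.042975*I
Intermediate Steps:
n(O, A) = 67/18 (n(O, A) = -201*(-1/54) = 67/18)
Q = 11*I*√62 (Q = √(-7502) = 11*I*√62 ≈ 86.614*I)
n(H((2 + 2)*(-5), 2), 284)/Q = 67/(18*((11*I*√62))) = 67*(-I*√62/682)/18 = -67*I*√62/12276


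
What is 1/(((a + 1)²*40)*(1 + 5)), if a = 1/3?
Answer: 3/1280 ≈ 0.0023438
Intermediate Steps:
a = ⅓ ≈ 0.33333
1/(((a + 1)²*40)*(1 + 5)) = 1/(((⅓ + 1)²*40)*(1 + 5)) = 1/(((4/3)²*40)*6) = 1/(((16/9)*40)*6) = 1/((640/9)*6) = 1/(1280/3) = 3/1280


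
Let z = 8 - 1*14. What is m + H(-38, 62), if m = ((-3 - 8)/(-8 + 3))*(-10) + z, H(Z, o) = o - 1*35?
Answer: -1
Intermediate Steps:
H(Z, o) = -35 + o (H(Z, o) = o - 35 = -35 + o)
z = -6 (z = 8 - 14 = -6)
m = -28 (m = ((-3 - 8)/(-8 + 3))*(-10) - 6 = -11/(-5)*(-10) - 6 = -11*(-⅕)*(-10) - 6 = (11/5)*(-10) - 6 = -22 - 6 = -28)
m + H(-38, 62) = -28 + (-35 + 62) = -28 + 27 = -1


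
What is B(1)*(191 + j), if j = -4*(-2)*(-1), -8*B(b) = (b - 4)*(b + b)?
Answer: 549/4 ≈ 137.25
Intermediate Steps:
B(b) = -b*(-4 + b)/4 (B(b) = -(b - 4)*(b + b)/8 = -(-4 + b)*2*b/8 = -b*(-4 + b)/4)
j = -8 (j = 8*(-1) = -8)
B(1)*(191 + j) = ((¼)*1*(4 - 1*1))*(191 - 8) = ((¼)*1*(4 - 1))*183 = ((¼)*1*3)*183 = (¾)*183 = 549/4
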